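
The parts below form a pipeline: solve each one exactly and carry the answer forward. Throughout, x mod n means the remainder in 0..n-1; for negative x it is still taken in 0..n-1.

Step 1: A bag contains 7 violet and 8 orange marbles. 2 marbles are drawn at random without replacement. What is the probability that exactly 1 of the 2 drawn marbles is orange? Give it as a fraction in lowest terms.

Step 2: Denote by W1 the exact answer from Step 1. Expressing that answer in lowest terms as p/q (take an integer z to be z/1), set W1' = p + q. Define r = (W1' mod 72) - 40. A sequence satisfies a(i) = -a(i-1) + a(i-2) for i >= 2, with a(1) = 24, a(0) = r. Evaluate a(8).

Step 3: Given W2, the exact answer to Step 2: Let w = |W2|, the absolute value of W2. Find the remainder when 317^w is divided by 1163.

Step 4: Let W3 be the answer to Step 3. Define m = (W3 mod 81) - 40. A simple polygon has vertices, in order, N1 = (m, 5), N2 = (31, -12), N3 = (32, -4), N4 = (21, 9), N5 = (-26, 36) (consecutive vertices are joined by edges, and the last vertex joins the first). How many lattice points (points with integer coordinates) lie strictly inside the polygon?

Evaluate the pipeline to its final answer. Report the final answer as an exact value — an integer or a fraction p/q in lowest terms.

Step 1: total draws C(15,2) = 105; favorable C(8,1)*C(7,1) = 56; P = 8/15; answer 8/15
Step 2: W1 = 8/15; threaded value p + q = 23; r = -17; a(2) = -1*(24) + 1*(-17) = -41; iterating: a(2)=-41, a(3)=65, a(4)=-106, a(5)=171, a(6)=-277, a(7)=448, a(8)=-725; answer -725
Step 3: W2 = -725; w = 725; squarings mod 1163: 317^1=317, 317^2=471, 317^4=871, 317^8=365, 317^16=643, 317^32=584, 317^64=297, 317^128=984, 317^256=640, 317^512=224; 317^725 = 317^1 * 317^4 * 317^16 * 317^64 * 317^128 * 317^512 = 40 (mod 1163); answer 40
Step 4: W3 = 40; m = 0; cross terms: (0*-12 - 31*5)=-155, (31*-4 - 32*-12)=260, (32*9 - 21*-4)=372, (21*36 - -26*9)=990, (-26*5 - 0*36)=-130; twice the area = |1337| = 1337; area = 1337/2; boundary points = 1 + 1 + 1 + 1 + 1 = 5; strictly interior points = area - boundary/2 + 1 = 667; answer 667

667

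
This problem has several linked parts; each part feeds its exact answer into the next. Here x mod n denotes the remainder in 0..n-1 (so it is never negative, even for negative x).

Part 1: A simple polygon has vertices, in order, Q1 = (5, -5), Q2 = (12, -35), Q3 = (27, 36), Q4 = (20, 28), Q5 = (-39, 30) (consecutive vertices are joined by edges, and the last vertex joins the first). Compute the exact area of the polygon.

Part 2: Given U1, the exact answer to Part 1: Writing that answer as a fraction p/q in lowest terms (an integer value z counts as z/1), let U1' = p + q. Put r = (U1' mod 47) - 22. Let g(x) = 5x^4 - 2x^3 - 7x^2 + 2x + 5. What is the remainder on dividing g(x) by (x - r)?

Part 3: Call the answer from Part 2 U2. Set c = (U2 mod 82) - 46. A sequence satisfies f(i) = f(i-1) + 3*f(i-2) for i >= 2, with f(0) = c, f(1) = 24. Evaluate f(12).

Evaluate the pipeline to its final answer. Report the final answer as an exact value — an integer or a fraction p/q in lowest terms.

Part 1: cross terms: (5*-35 - 12*-5)=-115, (12*36 - 27*-35)=1377, (27*28 - 20*36)=36, (20*30 - -39*28)=1692, (-39*-5 - 5*30)=45; twice the area = |3035| = 3035; area = 3035/2; answer 3035/2
Part 2: U1 = 3035/2; threaded value p + q = 3037; r = 7; remainder = value at the root: 5*(7)^4 - 2*(7)^3 - 7*(7)^2 + 2*(7)^1 + 5 = (12005) + (-686) + (-343) + (14) + (5) = 10995; answer 10995
Part 3: U2 = 10995; c = -39; f(2) = 1*(24) + 3*(-39) = -93; iterating: f(2)=-93, f(3)=-21, f(4)=-300, f(5)=-363, f(6)=-1263, f(7)=-2352, f(8)=-6141, f(9)=-13197, f(10)=-31620, f(11)=-71211, f(12)=-166071; answer -166071

-166071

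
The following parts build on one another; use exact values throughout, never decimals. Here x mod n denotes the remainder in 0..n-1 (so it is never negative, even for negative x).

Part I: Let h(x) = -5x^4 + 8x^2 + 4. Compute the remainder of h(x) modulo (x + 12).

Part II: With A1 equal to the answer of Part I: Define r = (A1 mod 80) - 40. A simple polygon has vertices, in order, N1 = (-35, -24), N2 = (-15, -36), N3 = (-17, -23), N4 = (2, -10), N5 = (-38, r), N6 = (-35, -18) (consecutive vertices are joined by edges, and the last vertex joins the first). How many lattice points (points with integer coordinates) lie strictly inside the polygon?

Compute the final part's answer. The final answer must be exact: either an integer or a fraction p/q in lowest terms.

Part I: remainder = value at the root: -5*(-12)^4 + 8*(-12)^2 + 4 = (-103680) + (1152) + (4) = -102524; answer -102524
Part II: A1 = -102524; r = -4; cross terms: (-35*-36 - -15*-24)=900, (-15*-23 - -17*-36)=-267, (-17*-10 - 2*-23)=216, (2*-4 - -38*-10)=-388, (-38*-18 - -35*-4)=544, (-35*-24 - -35*-18)=210; twice the area = |1215| = 1215; area = 1215/2; boundary points = 4 + 1 + 1 + 2 + 1 + 6 = 15; strictly interior points = area - boundary/2 + 1 = 601; answer 601

601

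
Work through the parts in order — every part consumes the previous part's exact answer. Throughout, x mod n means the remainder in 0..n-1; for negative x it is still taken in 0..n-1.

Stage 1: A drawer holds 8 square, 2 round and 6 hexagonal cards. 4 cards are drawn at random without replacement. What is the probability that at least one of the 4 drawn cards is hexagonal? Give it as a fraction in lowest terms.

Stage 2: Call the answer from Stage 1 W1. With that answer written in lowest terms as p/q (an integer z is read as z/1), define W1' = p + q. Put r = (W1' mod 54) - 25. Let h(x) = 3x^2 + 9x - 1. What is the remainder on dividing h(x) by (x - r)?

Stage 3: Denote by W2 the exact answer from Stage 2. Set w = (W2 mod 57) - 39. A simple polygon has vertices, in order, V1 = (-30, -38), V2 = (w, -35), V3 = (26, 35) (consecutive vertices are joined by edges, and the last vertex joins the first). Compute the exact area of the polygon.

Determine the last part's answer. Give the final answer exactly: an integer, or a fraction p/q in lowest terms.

Stage 1: total draws C(16,4) = 1820; complement C(10,4) = 210; favorable 1820 - 210 = 1610; P = 23/26; answer 23/26
Stage 2: W1 = 23/26; threaded value p + q = 49; r = 24; remainder = value at the root: 3*(24)^2 + 9*(24)^1 - 1 = (1728) + (216) + (-1) = 1943; answer 1943
Stage 3: W2 = 1943; w = -34; cross terms: (-30*-35 - -34*-38)=-242, (-34*35 - 26*-35)=-280, (26*-38 - -30*35)=62; twice the area = |-460| = 460; area = 230; answer 230

230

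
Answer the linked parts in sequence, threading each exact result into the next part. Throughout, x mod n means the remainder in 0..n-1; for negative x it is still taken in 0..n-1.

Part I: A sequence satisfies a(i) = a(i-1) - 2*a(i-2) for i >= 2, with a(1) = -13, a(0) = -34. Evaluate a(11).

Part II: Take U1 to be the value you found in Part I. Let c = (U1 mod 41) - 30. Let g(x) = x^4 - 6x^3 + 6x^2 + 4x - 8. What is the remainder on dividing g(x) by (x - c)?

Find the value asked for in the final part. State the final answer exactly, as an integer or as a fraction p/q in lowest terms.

Part I: a(2) = 1*(-13) - 2*(-34) = 55; iterating: a(2)=55, a(3)=81, a(4)=-29, a(5)=-191, a(6)=-133, a(7)=249, a(8)=515, a(9)=17, a(10)=-1013, a(11)=-1047; answer -1047
Part II: U1 = -1047; c = -11; remainder = value at the root: 1*(-11)^4 - 6*(-11)^3 + 6*(-11)^2 + 4*(-11)^1 - 8 = (14641) + (7986) + (726) + (-44) + (-8) = 23301; answer 23301

23301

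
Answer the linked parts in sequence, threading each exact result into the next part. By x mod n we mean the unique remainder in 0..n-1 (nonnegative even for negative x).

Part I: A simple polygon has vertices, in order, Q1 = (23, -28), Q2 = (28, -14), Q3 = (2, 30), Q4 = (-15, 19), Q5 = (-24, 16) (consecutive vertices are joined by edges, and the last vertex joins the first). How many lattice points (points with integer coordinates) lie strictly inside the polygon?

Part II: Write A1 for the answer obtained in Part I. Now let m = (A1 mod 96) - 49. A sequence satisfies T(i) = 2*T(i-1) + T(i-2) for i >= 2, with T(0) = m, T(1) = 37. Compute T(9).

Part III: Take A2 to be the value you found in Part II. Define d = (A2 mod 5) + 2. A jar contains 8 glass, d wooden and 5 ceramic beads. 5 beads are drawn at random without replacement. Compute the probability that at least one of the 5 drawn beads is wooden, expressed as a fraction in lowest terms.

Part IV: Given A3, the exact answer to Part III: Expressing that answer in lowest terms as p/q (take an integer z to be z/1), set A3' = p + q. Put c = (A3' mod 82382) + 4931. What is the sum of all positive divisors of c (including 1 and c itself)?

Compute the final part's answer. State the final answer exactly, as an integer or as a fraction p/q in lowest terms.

8496

Part I: cross terms: (23*-14 - 28*-28)=462, (28*30 - 2*-14)=868, (2*19 - -15*30)=488, (-15*16 - -24*19)=216, (-24*-28 - 23*16)=304; twice the area = |2338| = 2338; area = 1169; boundary points = 1 + 2 + 1 + 3 + 1 = 8; strictly interior points = area - boundary/2 + 1 = 1166; answer 1166
Part II: A1 = 1166; m = -35; T(2) = 2*(37) + 1*(-35) = 39; iterating: T(2)=39, T(3)=115, T(4)=269, T(5)=653, T(6)=1575, T(7)=3803, T(8)=9181, T(9)=22165; answer 22165
Part III: A2 = 22165; d = 2; total draws C(15,5) = 3003; complement C(13,5) = 1287; favorable 3003 - 1287 = 1716; P = 4/7; answer 4/7
Part IV: A3 = 4/7; threaded value p + q = 11; c = 4942; 4942 = 2 * 7 * 353; sigma = (1 + 2) * (1 + 7) * (1 + 353) = 3 * 8 * 354 = 8496; answer 8496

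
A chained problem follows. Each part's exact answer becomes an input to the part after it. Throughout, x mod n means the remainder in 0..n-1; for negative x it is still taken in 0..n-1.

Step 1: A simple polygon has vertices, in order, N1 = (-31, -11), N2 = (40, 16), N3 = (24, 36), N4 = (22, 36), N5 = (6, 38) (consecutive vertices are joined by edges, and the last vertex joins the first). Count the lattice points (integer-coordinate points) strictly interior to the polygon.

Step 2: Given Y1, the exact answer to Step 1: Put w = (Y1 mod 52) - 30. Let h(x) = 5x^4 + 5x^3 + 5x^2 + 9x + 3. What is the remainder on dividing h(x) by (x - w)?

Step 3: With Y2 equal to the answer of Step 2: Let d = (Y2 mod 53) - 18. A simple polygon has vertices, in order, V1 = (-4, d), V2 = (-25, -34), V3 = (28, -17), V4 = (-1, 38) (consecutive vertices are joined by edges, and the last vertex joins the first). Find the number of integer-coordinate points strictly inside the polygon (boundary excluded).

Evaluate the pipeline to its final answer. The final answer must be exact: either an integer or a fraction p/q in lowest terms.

Step 1: cross terms: (-31*16 - 40*-11)=-56, (40*36 - 24*16)=1056, (24*36 - 22*36)=72, (22*38 - 6*36)=620, (6*-11 - -31*38)=1112; twice the area = |2804| = 2804; area = 1402; boundary points = 1 + 4 + 2 + 2 + 1 = 10; strictly interior points = area - boundary/2 + 1 = 1398; answer 1398
Step 2: Y1 = 1398; w = 16; remainder = value at the root: 5*(16)^4 + 5*(16)^3 + 5*(16)^2 + 9*(16)^1 + 3 = (327680) + (20480) + (1280) + (144) + (3) = 349587; answer 349587
Step 3: Y2 = 349587; d = 34; cross terms: (-4*-34 - -25*34)=986, (-25*-17 - 28*-34)=1377, (28*38 - -1*-17)=1047, (-1*34 - -4*38)=118; twice the area = |3528| = 3528; area = 1764; boundary points = 1 + 1 + 1 + 1 = 4; strictly interior points = area - boundary/2 + 1 = 1763; answer 1763

1763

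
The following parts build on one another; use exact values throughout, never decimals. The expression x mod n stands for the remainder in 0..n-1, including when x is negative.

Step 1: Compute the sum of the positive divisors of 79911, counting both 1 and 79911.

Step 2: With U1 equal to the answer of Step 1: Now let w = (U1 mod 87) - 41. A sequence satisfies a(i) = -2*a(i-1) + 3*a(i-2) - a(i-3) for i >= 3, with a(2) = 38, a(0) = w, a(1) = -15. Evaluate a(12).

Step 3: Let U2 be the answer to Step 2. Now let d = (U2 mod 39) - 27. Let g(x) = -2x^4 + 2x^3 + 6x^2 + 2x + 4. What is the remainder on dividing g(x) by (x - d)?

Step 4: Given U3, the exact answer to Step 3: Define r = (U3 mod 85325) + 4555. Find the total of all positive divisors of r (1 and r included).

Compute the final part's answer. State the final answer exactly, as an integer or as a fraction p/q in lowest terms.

148190

Step 1: 79911 = 3^2 * 13 * 683; sigma = (1 + 3 + 9) * (1 + 13) * (1 + 683) = 13 * 14 * 684 = 124488; answer 124488
Step 2: U1 = 124488; w = 37; a(3) = -2*(38) + 3*(-15) - 1*(37) = -158; iterating: a(3)=-158, a(4)=445, a(5)=-1402, a(6)=4297, a(7)=-13245, a(8)=40783, a(9)=-125598, a(10)=386790, a(11)=-1191157, a(12)=3668282; answer 3668282
Step 3: U2 = 3668282; d = -7; remainder = value at the root: -2*(-7)^4 + 2*(-7)^3 + 6*(-7)^2 + 2*(-7)^1 + 4 = (-4802) + (-686) + (294) + (-14) + (4) = -5204; answer -5204
Step 4: U3 = -5204; r = 84676; 84676 = 2^2 * 21169; sigma = (1 + 2 + 4) * (1 + 21169) = 7 * 21170 = 148190; answer 148190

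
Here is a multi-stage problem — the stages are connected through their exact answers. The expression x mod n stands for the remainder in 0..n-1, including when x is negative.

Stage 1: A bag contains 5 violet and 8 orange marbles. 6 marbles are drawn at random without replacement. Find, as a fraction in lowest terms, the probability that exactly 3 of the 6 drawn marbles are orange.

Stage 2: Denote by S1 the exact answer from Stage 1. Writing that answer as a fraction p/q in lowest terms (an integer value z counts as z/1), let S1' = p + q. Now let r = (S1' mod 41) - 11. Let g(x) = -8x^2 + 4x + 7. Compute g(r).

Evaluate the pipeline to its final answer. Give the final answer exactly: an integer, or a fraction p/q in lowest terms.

-4893

Stage 1: total draws C(13,6) = 1716; favorable C(8,3)*C(5,3) = 560; P = 140/429; answer 140/429
Stage 2: S1 = 140/429; threaded value p + q = 569; r = 25; -8*(25)^2 + 4*(25)^1 + 7 = (-5000) + (100) + (7) = -4893; answer -4893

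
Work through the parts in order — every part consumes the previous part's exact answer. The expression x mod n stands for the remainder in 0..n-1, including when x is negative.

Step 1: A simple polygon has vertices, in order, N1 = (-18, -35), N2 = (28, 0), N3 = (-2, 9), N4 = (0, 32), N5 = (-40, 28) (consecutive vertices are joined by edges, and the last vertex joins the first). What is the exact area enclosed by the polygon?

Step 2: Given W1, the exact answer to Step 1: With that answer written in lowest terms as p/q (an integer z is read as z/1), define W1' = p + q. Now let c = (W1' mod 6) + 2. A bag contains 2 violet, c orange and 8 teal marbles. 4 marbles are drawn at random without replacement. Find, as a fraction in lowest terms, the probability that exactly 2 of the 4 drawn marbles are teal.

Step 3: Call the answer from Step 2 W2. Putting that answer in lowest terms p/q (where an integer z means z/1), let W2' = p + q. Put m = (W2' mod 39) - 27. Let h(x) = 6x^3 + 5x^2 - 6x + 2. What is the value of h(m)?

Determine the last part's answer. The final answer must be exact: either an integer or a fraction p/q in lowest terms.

-70217

Step 1: cross terms: (-18*0 - 28*-35)=980, (28*9 - -2*0)=252, (-2*32 - 0*9)=-64, (0*28 - -40*32)=1280, (-40*-35 - -18*28)=1904; twice the area = |4352| = 4352; area = 2176; answer 2176
Step 2: W1 = 2176; threaded value p + q = 2177; c = 7; total draws C(17,4) = 2380; favorable C(8,2)*C(9,2) = 1008; P = 36/85; answer 36/85
Step 3: W2 = 36/85; threaded value p + q = 121; m = -23; 6*(-23)^3 + 5*(-23)^2 - 6*(-23)^1 + 2 = (-73002) + (2645) + (138) + (2) = -70217; answer -70217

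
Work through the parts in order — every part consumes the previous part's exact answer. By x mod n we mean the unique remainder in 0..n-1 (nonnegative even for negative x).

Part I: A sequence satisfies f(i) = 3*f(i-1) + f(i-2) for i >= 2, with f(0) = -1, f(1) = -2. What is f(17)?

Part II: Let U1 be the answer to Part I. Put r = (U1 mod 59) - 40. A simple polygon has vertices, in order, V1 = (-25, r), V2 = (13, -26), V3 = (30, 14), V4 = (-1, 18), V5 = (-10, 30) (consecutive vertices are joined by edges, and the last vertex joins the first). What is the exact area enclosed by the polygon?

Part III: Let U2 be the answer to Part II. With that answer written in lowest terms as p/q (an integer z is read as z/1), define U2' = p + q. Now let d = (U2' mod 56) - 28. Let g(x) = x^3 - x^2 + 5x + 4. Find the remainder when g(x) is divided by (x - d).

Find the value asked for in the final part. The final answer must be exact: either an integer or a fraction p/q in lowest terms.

Part I: f(2) = 3*(-2) + 1*(-1) = -7; iterating: f(2)=-7, f(3)=-23, f(4)=-76, f(5)=-251, f(6)=-829, f(7)=-2738, f(8)=-9043, f(9)=-29867, f(10)=-98644, f(11)=-325799, f(12)=-1076041, f(13)=-3553922, f(14)=-11737807, f(15)=-38767343, f(16)=-128039836, f(17)=-422886851; answer -422886851
Part II: U1 = -422886851; r = -25; cross terms: (-25*-26 - 13*-25)=975, (13*14 - 30*-26)=962, (30*18 - -1*14)=554, (-1*30 - -10*18)=150, (-10*-25 - -25*30)=1000; twice the area = |3641| = 3641; area = 3641/2; answer 3641/2
Part III: U2 = 3641/2; threaded value p + q = 3643; d = -25; remainder = value at the root: 1*(-25)^3 - 1*(-25)^2 + 5*(-25)^1 + 4 = (-15625) + (-625) + (-125) + (4) = -16371; answer -16371

-16371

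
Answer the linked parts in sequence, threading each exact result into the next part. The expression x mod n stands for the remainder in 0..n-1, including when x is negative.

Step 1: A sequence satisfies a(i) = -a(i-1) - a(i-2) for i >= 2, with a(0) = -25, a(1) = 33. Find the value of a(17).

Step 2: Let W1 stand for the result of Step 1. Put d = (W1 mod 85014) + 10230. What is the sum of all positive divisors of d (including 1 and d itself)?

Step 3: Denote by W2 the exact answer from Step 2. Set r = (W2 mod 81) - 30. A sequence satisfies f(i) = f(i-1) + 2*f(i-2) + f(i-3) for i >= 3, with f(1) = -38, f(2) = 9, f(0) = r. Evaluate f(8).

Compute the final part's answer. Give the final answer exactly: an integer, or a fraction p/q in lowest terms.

-2670

Step 1: a(2) = -1*(33) - 1*(-25) = -8; iterating: a(2)=-8, a(3)=-25, a(4)=33, a(5)=-8, a(6)=-25, a(7)=33, a(8)=-8, a(9)=-25, a(10)=33, a(11)=-8, a(12)=-25, a(13)=33, a(14)=-8, a(15)=-25, a(16)=33, a(17)=-8; answer -8
Step 2: W1 = -8; d = 95236; 95236 = 2^2 * 29 * 821; sigma = (1 + 2 + 4) * (1 + 29) * (1 + 821) = 7 * 30 * 822 = 172620; answer 172620
Step 3: W2 = 172620; r = -21; f(3) = 1*(9) + 2*(-38) + 1*(-21) = -88; iterating: f(3)=-88, f(4)=-108, f(5)=-275, f(6)=-579, f(7)=-1237, f(8)=-2670; answer -2670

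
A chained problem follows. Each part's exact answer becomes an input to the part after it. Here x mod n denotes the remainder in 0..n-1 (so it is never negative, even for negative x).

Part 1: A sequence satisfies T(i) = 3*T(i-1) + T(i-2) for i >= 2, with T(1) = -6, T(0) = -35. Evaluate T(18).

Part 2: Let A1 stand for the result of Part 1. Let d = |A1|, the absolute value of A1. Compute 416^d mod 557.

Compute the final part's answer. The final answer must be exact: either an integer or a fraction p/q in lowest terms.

Part 1: T(2) = 3*(-6) + 1*(-35) = -53; iterating: T(2)=-53, T(3)=-165, T(4)=-548, T(5)=-1809, T(6)=-5975, T(7)=-19734, T(8)=-65177, T(9)=-215265, T(10)=-710972, T(11)=-2348181, T(12)=-7755515, T(13)=-25614726, T(14)=-84599693, T(15)=-279413805, T(16)=-922841108, T(17)=-3047937129, T(18)=-10066652495; answer -10066652495
Part 2: A1 = -10066652495; d = 10066652495; squarings mod 557: 416^1=416, 416^2=386, 416^4=277, 416^8=420, 416^16=388, 416^32=154, 416^64=322, 416^128=82, 416^256=40, 416^512=486, 416^1024=28, 416^2048=227, 416^4096=285, 416^8192=460, 416^16384=497, 416^32768=258, 416^65536=281, 416^131072=424, 416^262144=422, 416^524288=401, 416^1048576=385, 416^2097152=63, 416^4194304=70, 416^8388608=444, 416^16777216=515, 416^33554432=93, 416^67108864=294, 416^134217728=101, 416^268435456=175, 416^536870912=547, 416^1073741824=100, 416^2147483648=531, 416^4294967296=119, 416^8589934592=236; 416^10066652495 = 416^1 * 416^2 * 416^4 * 416^8 * 416^64 * 416^256 * 416^1024 * 416^2048 * 416^8192 * 416^16384 * 416^32768 * 416^262144 * 416^134217728 * 416^268435456 * 416^1073741824 * 416^8589934592 = 42 (mod 557); answer 42

42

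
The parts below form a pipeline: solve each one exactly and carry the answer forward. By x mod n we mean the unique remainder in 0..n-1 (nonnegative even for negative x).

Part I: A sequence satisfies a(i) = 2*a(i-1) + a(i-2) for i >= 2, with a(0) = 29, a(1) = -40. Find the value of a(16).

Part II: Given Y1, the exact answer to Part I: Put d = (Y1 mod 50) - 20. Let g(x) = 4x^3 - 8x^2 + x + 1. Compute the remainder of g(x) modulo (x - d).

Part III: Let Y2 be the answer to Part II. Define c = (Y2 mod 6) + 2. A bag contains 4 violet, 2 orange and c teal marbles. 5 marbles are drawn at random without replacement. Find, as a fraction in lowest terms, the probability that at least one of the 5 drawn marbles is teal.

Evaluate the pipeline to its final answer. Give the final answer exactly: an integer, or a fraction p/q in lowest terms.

131/132

Part I: a(2) = 2*(-40) + 1*(29) = -51; iterating: a(2)=-51, a(3)=-142, a(4)=-335, a(5)=-812, a(6)=-1959, a(7)=-4730, a(8)=-11419, a(9)=-27568, a(10)=-66555, a(11)=-160678, a(12)=-387911, a(13)=-936500, a(14)=-2260911, a(15)=-5458322, a(16)=-13177555; answer -13177555
Part II: Y1 = -13177555; d = 25; remainder = value at the root: 4*(25)^3 - 8*(25)^2 + 1*(25)^1 + 1 = (62500) + (-5000) + (25) + (1) = 57526; answer 57526
Part III: Y2 = 57526; c = 6; total draws C(12,5) = 792; complement C(6,5) = 6; favorable 792 - 6 = 786; P = 131/132; answer 131/132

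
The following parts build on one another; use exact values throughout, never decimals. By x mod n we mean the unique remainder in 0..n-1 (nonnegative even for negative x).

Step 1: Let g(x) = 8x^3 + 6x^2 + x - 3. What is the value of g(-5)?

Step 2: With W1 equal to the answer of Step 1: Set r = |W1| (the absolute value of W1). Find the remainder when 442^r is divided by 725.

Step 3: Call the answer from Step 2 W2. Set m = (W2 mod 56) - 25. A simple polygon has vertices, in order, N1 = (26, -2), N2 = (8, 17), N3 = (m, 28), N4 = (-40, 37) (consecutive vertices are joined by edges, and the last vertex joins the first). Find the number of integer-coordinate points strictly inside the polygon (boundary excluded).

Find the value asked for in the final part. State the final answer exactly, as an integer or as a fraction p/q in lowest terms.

Step 1: 8*(-5)^3 + 6*(-5)^2 + 1*(-5)^1 - 3 = (-1000) + (150) + (-5) + (-3) = -858; answer -858
Step 2: W1 = -858; r = 858; squarings mod 725: 442^1=442, 442^2=339, 442^4=371, 442^8=616, 442^16=281, 442^32=661, 442^64=471, 442^128=716, 442^256=81, 442^512=36; 442^858 = 442^2 * 442^8 * 442^16 * 442^64 * 442^256 * 442^512 = 284 (mod 725); answer 284
Step 3: W2 = 284; m = -21; cross terms: (26*17 - 8*-2)=458, (8*28 - -21*17)=581, (-21*37 - -40*28)=343, (-40*-2 - 26*37)=-882; twice the area = |500| = 500; area = 250; boundary points = 1 + 1 + 1 + 3 = 6; strictly interior points = area - boundary/2 + 1 = 248; answer 248

248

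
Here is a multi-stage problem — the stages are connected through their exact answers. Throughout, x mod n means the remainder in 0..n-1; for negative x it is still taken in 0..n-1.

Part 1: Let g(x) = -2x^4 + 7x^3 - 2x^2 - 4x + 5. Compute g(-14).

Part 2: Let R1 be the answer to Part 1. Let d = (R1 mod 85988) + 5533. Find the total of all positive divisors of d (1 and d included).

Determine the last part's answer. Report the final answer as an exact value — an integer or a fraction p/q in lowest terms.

Part 1: -2*(-14)^4 + 7*(-14)^3 - 2*(-14)^2 - 4*(-14)^1 + 5 = (-76832) + (-19208) + (-392) + (56) + (5) = -96371; answer -96371
Part 2: R1 = -96371; d = 81138; 81138 = 2 * 3 * 13523; sigma = (1 + 2) * (1 + 3) * (1 + 13523) = 3 * 4 * 13524 = 162288; answer 162288

162288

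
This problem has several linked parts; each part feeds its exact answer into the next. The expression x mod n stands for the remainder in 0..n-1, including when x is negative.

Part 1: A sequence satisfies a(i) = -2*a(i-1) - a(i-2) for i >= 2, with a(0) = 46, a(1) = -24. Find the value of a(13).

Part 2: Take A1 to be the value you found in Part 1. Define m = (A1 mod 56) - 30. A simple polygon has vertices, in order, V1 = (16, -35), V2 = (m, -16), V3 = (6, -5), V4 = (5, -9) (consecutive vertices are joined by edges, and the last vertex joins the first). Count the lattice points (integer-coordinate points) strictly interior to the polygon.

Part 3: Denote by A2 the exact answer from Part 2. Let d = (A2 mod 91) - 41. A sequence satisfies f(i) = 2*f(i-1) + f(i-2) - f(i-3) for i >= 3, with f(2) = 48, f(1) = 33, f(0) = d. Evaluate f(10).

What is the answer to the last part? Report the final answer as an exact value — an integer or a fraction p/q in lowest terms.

Part 1: a(2) = -2*(-24) - 1*(46) = 2; iterating: a(2)=2, a(3)=20, a(4)=-42, a(5)=64, a(6)=-86, a(7)=108, a(8)=-130, a(9)=152, a(10)=-174, a(11)=196, a(12)=-218, a(13)=240; answer 240
Part 2: A1 = 240; m = -14; cross terms: (16*-16 - -14*-35)=-746, (-14*-5 - 6*-16)=166, (6*-9 - 5*-5)=-29, (5*-35 - 16*-9)=-31; twice the area = |-640| = 640; area = 320; boundary points = 1 + 1 + 1 + 1 = 4; strictly interior points = area - boundary/2 + 1 = 319; answer 319
Part 3: A2 = 319; d = 5; f(3) = 2*(48) + 1*(33) - 1*(5) = 124; iterating: f(3)=124, f(4)=263, f(5)=602, f(6)=1343, f(7)=3025, f(8)=6791, f(9)=15264, f(10)=34294; answer 34294

34294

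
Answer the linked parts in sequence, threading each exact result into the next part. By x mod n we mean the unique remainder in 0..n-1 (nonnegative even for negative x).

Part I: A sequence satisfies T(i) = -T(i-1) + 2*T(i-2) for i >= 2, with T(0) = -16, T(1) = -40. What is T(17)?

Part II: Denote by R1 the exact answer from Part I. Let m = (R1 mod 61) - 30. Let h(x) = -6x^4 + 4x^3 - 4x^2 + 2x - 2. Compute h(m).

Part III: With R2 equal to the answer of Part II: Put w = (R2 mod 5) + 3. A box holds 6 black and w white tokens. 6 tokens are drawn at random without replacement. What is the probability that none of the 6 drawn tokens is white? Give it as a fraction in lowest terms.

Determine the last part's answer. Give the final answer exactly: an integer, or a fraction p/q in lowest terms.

1/1716

Part I: T(2) = -1*(-40) + 2*(-16) = 8; iterating: T(2)=8, T(3)=-88, T(4)=104, T(5)=-280, T(6)=488, T(7)=-1048, T(8)=2024, T(9)=-4120, T(10)=8168, T(11)=-16408, T(12)=32744, T(13)=-65560, T(14)=131048, T(15)=-262168, T(16)=524264, T(17)=-1048600; answer -1048600
Part II: R1 = -1048600; m = 21; -6*(21)^4 + 4*(21)^3 - 4*(21)^2 + 2*(21)^1 - 2 = (-1166886) + (37044) + (-1764) + (42) + (-2) = -1131566; answer -1131566
Part III: R2 = -1131566; w = 7; total draws C(13,6) = 1716; favorable C(6,6) = 1; P = 1/1716; answer 1/1716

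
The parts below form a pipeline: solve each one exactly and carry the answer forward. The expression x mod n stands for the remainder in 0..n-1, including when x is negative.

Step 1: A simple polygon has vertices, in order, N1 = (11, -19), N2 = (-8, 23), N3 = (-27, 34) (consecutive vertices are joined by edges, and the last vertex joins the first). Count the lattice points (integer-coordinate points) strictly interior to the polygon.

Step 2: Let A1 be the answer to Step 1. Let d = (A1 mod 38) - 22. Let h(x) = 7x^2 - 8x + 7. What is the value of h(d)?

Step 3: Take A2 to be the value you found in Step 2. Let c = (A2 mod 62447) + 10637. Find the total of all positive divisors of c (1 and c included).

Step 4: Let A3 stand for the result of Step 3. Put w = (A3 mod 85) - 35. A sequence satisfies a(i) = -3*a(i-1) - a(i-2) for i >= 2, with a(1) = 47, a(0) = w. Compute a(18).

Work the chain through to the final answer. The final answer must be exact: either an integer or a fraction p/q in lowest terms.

Step 1: cross terms: (11*23 - -8*-19)=101, (-8*34 - -27*23)=349, (-27*-19 - 11*34)=139; twice the area = |589| = 589; area = 589/2; boundary points = 1 + 1 + 1 = 3; strictly interior points = area - boundary/2 + 1 = 294; answer 294
Step 2: A1 = 294; d = 6; 7*(6)^2 - 8*(6)^1 + 7 = (252) + (-48) + (7) = 211; answer 211
Step 3: A2 = 211; c = 10848; 10848 = 2^5 * 3 * 113; sigma = (1 + 2 + 4 + 8 + 16 + 32) * (1 + 3) * (1 + 113) = 63 * 4 * 114 = 28728; answer 28728
Step 4: A3 = 28728; w = 48; a(2) = -3*(47) - 1*(48) = -189; iterating: a(2)=-189, a(3)=520, a(4)=-1371, a(5)=3593, a(6)=-9408, a(7)=24631, a(8)=-64485, a(9)=168824, a(10)=-441987, a(11)=1157137, a(12)=-3029424, a(13)=7931135, a(14)=-20763981, a(15)=54360808, a(16)=-142318443, a(17)=372594521, a(18)=-975465120; answer -975465120

-975465120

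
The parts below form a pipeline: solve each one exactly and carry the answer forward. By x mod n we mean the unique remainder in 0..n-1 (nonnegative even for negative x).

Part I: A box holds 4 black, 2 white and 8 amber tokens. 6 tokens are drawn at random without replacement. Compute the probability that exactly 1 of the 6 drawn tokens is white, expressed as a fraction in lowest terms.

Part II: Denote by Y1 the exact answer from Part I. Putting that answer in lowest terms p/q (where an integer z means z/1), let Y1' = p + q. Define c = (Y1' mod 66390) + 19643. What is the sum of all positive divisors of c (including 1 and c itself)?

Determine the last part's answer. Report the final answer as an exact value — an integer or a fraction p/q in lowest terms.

49296

Part I: total draws C(14,6) = 3003; favorable C(2,1)*C(12,5) = 1584; P = 48/91; answer 48/91
Part II: Y1 = 48/91; threaded value p + q = 139; c = 19782; 19782 = 2 * 3^2 * 7 * 157; sigma = (1 + 2) * (1 + 3 + 9) * (1 + 7) * (1 + 157) = 3 * 13 * 8 * 158 = 49296; answer 49296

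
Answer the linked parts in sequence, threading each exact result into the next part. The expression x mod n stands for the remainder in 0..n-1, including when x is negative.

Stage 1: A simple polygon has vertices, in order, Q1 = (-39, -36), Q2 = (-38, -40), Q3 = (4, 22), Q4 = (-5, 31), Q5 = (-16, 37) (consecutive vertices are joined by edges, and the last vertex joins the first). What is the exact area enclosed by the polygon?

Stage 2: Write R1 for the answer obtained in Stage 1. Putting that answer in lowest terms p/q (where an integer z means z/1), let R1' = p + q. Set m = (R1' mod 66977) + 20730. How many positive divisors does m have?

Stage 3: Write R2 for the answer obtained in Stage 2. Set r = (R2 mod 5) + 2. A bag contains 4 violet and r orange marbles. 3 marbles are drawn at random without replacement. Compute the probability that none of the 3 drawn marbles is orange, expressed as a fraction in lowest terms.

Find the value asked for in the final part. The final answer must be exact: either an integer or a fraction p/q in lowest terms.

1/14

Stage 1: cross terms: (-39*-40 - -38*-36)=192, (-38*22 - 4*-40)=-676, (4*31 - -5*22)=234, (-5*37 - -16*31)=311, (-16*-36 - -39*37)=2019; twice the area = |2080| = 2080; area = 1040; answer 1040
Stage 2: R1 = 1040; threaded value p + q = 1041; m = 21771; 21771 = 3^2 * 41 * 59; number of divisors = (2+1) * (1+1) * (1+1) = 12; answer 12
Stage 3: R2 = 12; r = 4; total draws C(8,3) = 56; favorable C(4,3) = 4; P = 1/14; answer 1/14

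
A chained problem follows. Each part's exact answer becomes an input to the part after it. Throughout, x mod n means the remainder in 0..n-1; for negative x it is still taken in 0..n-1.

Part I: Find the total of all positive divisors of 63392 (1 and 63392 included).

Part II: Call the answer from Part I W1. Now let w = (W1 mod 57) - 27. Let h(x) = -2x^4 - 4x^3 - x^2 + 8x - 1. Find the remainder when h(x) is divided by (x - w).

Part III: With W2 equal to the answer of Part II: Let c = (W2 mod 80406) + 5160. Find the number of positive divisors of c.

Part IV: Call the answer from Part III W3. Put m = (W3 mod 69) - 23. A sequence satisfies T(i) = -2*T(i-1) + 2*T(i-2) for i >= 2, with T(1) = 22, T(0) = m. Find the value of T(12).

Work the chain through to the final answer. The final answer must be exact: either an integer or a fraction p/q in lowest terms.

-1646400

Part I: 63392 = 2^5 * 7 * 283; sigma = (1 + 2 + 4 + 8 + 16 + 32) * (1 + 7) * (1 + 283) = 63 * 8 * 284 = 143136; answer 143136
Part II: W1 = 143136; w = -18; remainder = value at the root: -2*(-18)^4 - 4*(-18)^3 - 1*(-18)^2 + 8*(-18)^1 - 1 = (-209952) + (23328) + (-324) + (-144) + (-1) = -187093; answer -187093
Part III: W2 = -187093; c = 59285; 59285 = 5 * 71 * 167; number of divisors = (1+1) * (1+1) * (1+1) = 8; answer 8
Part IV: W3 = 8; m = -15; T(2) = -2*(22) + 2*(-15) = -74; iterating: T(2)=-74, T(3)=192, T(4)=-532, T(5)=1448, T(6)=-3960, T(7)=10816, T(8)=-29552, T(9)=80736, T(10)=-220576, T(11)=602624, T(12)=-1646400; answer -1646400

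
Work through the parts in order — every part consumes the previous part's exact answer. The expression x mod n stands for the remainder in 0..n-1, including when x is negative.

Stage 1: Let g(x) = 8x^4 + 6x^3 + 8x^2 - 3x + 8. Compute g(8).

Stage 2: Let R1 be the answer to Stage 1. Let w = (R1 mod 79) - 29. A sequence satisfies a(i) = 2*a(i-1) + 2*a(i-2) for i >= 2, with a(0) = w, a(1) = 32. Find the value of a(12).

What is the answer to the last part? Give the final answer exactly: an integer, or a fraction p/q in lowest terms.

Stage 1: 8*(8)^4 + 6*(8)^3 + 8*(8)^2 - 3*(8)^1 + 8 = (32768) + (3072) + (512) + (-24) + (8) = 36336; answer 36336
Stage 2: R1 = 36336; w = 46; a(2) = 2*(32) + 2*(46) = 156; iterating: a(2)=156, a(3)=376, a(4)=1064, a(5)=2880, a(6)=7888, a(7)=21536, a(8)=58848, a(9)=160768, a(10)=439232, a(11)=1200000, a(12)=3278464; answer 3278464

3278464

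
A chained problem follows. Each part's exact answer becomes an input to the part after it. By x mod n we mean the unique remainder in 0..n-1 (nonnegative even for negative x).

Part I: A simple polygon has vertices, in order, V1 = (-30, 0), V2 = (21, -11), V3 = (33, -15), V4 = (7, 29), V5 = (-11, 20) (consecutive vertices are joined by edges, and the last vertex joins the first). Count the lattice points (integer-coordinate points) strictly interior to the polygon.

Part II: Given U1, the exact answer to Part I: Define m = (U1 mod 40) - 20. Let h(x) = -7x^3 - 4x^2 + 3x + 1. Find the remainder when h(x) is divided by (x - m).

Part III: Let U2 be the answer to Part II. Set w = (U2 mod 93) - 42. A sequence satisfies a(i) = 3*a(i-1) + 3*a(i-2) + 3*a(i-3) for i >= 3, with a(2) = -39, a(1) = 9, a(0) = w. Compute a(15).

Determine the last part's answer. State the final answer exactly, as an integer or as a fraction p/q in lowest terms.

-1317584151

Part I: cross terms: (-30*-11 - 21*0)=330, (21*-15 - 33*-11)=48, (33*29 - 7*-15)=1062, (7*20 - -11*29)=459, (-11*0 - -30*20)=600; twice the area = |2499| = 2499; area = 2499/2; boundary points = 1 + 4 + 2 + 9 + 1 = 17; strictly interior points = area - boundary/2 + 1 = 1242; answer 1242
Part II: U1 = 1242; m = -18; remainder = value at the root: -7*(-18)^3 - 4*(-18)^2 + 3*(-18)^1 + 1 = (40824) + (-1296) + (-54) + (1) = 39475; answer 39475
Part III: U2 = 39475; w = 1; a(3) = 3*(-39) + 3*(9) + 3*(1) = -87; iterating: a(3)=-87, a(4)=-351, a(5)=-1431, a(6)=-5607, a(7)=-22167, a(8)=-87615, a(9)=-346167, a(10)=-1367847, a(11)=-5404887, a(12)=-21356703, a(13)=-84388311, a(14)=-333449703, a(15)=-1317584151; answer -1317584151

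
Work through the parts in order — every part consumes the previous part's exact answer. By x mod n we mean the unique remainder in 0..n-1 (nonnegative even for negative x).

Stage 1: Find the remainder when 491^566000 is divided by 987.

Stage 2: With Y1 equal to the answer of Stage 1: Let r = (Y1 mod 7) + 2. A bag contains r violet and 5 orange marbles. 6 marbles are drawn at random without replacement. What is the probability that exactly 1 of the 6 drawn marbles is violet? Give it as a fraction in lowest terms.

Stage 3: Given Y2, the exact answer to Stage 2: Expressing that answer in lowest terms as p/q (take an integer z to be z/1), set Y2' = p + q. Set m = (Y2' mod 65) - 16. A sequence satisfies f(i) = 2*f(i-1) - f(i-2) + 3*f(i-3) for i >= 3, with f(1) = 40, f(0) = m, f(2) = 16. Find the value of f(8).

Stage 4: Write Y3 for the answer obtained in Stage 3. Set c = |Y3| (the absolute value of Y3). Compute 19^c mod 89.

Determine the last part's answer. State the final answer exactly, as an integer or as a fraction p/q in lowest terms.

Stage 1: squarings mod 987: 491^1=491, 491^2=253, 491^4=841, 491^8=589, 491^16=484, 491^32=337, 491^64=64, 491^128=148, 491^256=190, 491^512=568, 491^1024=862, 491^2048=820, 491^4096=253, 491^8192=841, 491^16384=589, 491^32768=484, 491^65536=337, 491^131072=64, 491^262144=148, 491^524288=190; 491^566000 = 491^16 * 491^32 * 491^64 * 491^128 * 491^512 * 491^8192 * 491^32768 * 491^524288 = 484 (mod 987); answer 484
Stage 2: Y1 = 484; r = 3; total draws C(8,6) = 28; favorable C(3,1)*C(5,5) = 3; P = 3/28; answer 3/28
Stage 3: Y2 = 3/28; threaded value p + q = 31; m = 15; f(3) = 2*(16) - 1*(40) + 3*(15) = 37; iterating: f(3)=37, f(4)=178, f(5)=367, f(6)=667, f(7)=1501, f(8)=3436; answer 3436
Stage 4: Y3 = 3436; c = 3436; squarings mod 89: 19^1=19, 19^2=5, 19^4=25, 19^8=2, 19^16=4, 19^32=16, 19^64=78, 19^128=32, 19^256=45, 19^512=67, 19^1024=39, 19^2048=8; 19^3436 = 19^4 * 19^8 * 19^32 * 19^64 * 19^256 * 19^1024 * 19^2048 = 25 (mod 89); answer 25

25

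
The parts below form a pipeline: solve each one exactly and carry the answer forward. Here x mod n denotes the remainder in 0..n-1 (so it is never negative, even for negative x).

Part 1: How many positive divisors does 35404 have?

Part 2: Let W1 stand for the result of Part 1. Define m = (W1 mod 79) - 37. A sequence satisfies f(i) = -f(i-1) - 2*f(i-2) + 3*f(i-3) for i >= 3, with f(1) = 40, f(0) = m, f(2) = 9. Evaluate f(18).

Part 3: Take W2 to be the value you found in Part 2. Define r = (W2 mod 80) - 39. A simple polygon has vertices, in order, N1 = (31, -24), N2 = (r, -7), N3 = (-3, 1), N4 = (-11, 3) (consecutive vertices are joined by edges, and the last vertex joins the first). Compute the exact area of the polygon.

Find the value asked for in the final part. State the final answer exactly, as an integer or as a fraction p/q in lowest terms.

Part 1: 35404 = 2^2 * 53 * 167; number of divisors = (2+1) * (1+1) * (1+1) = 12; answer 12
Part 2: W1 = 12; m = -25; f(3) = -1*(9) - 2*(40) + 3*(-25) = -164; iterating: f(3)=-164, f(4)=266, f(5)=89, f(6)=-1113, f(7)=1733, f(8)=760, f(9)=-7565, f(10)=11244, f(11)=6166, f(12)=-51349, f(13)=72749, f(14)=48447, f(15)=-347992, f(16)=469345, f(17)=371980, f(18)=-2354646; answer -2354646
Part 3: W2 = -2354646; r = 35; cross terms: (31*-7 - 35*-24)=623, (35*1 - -3*-7)=14, (-3*3 - -11*1)=2, (-11*-24 - 31*3)=171; twice the area = |810| = 810; area = 405; answer 405

405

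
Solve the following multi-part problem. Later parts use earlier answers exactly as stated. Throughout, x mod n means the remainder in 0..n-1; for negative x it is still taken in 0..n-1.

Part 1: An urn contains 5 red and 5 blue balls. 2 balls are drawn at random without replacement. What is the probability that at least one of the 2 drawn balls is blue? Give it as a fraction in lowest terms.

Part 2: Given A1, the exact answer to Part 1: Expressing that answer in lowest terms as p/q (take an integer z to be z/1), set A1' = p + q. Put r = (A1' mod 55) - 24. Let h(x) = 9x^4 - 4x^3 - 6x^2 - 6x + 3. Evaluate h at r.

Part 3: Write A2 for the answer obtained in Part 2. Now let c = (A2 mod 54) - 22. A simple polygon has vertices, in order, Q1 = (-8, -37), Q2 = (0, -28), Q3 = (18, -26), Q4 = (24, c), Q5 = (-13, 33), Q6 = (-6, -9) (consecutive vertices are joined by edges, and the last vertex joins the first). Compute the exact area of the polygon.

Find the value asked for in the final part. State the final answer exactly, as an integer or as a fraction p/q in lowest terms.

1320

Part 1: total draws C(10,2) = 45; complement C(5,2) = 10; favorable 45 - 10 = 35; P = 7/9; answer 7/9
Part 2: A1 = 7/9; threaded value p + q = 16; r = -8; 9*(-8)^4 - 4*(-8)^3 - 6*(-8)^2 - 6*(-8)^1 + 3 = (36864) + (2048) + (-384) + (48) + (3) = 38579; answer 38579
Part 3: A2 = 38579; c = 1; cross terms: (-8*-28 - 0*-37)=224, (0*-26 - 18*-28)=504, (18*1 - 24*-26)=642, (24*33 - -13*1)=805, (-13*-9 - -6*33)=315, (-6*-37 - -8*-9)=150; twice the area = |2640| = 2640; area = 1320; answer 1320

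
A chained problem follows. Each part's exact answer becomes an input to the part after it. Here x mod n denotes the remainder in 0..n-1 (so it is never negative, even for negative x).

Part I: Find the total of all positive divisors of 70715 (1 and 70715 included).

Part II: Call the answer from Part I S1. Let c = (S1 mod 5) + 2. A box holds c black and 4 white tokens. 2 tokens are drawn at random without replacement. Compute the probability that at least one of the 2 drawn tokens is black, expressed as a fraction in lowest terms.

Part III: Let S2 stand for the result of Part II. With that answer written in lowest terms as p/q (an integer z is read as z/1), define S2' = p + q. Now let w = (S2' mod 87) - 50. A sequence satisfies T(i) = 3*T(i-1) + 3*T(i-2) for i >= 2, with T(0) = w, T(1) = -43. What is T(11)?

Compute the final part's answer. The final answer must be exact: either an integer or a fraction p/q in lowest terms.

Part I: 70715 = 5 * 14143; sigma = (1 + 5) * (1 + 14143) = 6 * 14144 = 84864; answer 84864
Part II: S1 = 84864; c = 6; total draws C(10,2) = 45; complement C(4,2) = 6; favorable 45 - 6 = 39; P = 13/15; answer 13/15
Part III: S2 = 13/15; threaded value p + q = 28; w = -22; T(2) = 3*(-43) + 3*(-22) = -195; iterating: T(2)=-195, T(3)=-714, T(4)=-2727, T(5)=-10323, T(6)=-39150, T(7)=-148419, T(8)=-562707, T(9)=-2133378, T(10)=-8088255, T(11)=-30664899; answer -30664899

-30664899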